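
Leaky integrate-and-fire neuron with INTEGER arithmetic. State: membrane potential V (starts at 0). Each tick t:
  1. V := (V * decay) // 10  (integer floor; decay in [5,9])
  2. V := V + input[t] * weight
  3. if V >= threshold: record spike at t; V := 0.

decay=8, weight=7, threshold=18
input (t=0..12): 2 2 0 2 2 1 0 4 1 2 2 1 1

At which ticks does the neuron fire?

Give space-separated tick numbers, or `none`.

Answer: 1 4 7 9 11

Derivation:
t=0: input=2 -> V=14
t=1: input=2 -> V=0 FIRE
t=2: input=0 -> V=0
t=3: input=2 -> V=14
t=4: input=2 -> V=0 FIRE
t=5: input=1 -> V=7
t=6: input=0 -> V=5
t=7: input=4 -> V=0 FIRE
t=8: input=1 -> V=7
t=9: input=2 -> V=0 FIRE
t=10: input=2 -> V=14
t=11: input=1 -> V=0 FIRE
t=12: input=1 -> V=7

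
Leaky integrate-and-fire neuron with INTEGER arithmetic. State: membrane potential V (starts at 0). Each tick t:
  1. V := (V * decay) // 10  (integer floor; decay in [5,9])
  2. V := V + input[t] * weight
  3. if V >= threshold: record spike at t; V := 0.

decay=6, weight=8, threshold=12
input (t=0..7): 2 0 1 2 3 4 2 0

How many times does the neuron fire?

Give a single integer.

Answer: 5

Derivation:
t=0: input=2 -> V=0 FIRE
t=1: input=0 -> V=0
t=2: input=1 -> V=8
t=3: input=2 -> V=0 FIRE
t=4: input=3 -> V=0 FIRE
t=5: input=4 -> V=0 FIRE
t=6: input=2 -> V=0 FIRE
t=7: input=0 -> V=0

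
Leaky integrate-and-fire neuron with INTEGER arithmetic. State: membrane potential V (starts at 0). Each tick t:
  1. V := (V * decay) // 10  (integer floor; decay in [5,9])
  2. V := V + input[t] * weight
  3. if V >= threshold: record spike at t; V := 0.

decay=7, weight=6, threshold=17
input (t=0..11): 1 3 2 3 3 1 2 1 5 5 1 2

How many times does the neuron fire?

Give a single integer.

t=0: input=1 -> V=6
t=1: input=3 -> V=0 FIRE
t=2: input=2 -> V=12
t=3: input=3 -> V=0 FIRE
t=4: input=3 -> V=0 FIRE
t=5: input=1 -> V=6
t=6: input=2 -> V=16
t=7: input=1 -> V=0 FIRE
t=8: input=5 -> V=0 FIRE
t=9: input=5 -> V=0 FIRE
t=10: input=1 -> V=6
t=11: input=2 -> V=16

Answer: 6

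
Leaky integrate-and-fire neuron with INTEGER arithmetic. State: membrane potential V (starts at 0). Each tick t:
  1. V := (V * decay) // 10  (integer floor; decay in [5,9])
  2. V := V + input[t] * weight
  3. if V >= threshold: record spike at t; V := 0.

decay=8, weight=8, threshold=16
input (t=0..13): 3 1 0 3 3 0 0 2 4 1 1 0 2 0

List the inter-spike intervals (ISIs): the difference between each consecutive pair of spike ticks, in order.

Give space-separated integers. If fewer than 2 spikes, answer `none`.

Answer: 3 1 3 1 4

Derivation:
t=0: input=3 -> V=0 FIRE
t=1: input=1 -> V=8
t=2: input=0 -> V=6
t=3: input=3 -> V=0 FIRE
t=4: input=3 -> V=0 FIRE
t=5: input=0 -> V=0
t=6: input=0 -> V=0
t=7: input=2 -> V=0 FIRE
t=8: input=4 -> V=0 FIRE
t=9: input=1 -> V=8
t=10: input=1 -> V=14
t=11: input=0 -> V=11
t=12: input=2 -> V=0 FIRE
t=13: input=0 -> V=0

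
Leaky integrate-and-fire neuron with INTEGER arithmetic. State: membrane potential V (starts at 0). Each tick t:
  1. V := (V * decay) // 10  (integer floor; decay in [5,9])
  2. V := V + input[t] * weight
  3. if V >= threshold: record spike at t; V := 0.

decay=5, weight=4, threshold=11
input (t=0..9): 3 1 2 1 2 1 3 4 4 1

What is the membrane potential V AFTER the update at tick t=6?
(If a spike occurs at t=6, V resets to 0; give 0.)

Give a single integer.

t=0: input=3 -> V=0 FIRE
t=1: input=1 -> V=4
t=2: input=2 -> V=10
t=3: input=1 -> V=9
t=4: input=2 -> V=0 FIRE
t=5: input=1 -> V=4
t=6: input=3 -> V=0 FIRE
t=7: input=4 -> V=0 FIRE
t=8: input=4 -> V=0 FIRE
t=9: input=1 -> V=4

Answer: 0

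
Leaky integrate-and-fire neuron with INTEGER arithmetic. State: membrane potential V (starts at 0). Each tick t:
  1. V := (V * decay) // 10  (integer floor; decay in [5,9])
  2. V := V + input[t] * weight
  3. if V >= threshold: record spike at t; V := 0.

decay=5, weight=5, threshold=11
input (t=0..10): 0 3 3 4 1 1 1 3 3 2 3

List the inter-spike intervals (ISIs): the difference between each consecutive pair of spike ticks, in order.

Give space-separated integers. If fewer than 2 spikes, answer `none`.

t=0: input=0 -> V=0
t=1: input=3 -> V=0 FIRE
t=2: input=3 -> V=0 FIRE
t=3: input=4 -> V=0 FIRE
t=4: input=1 -> V=5
t=5: input=1 -> V=7
t=6: input=1 -> V=8
t=7: input=3 -> V=0 FIRE
t=8: input=3 -> V=0 FIRE
t=9: input=2 -> V=10
t=10: input=3 -> V=0 FIRE

Answer: 1 1 4 1 2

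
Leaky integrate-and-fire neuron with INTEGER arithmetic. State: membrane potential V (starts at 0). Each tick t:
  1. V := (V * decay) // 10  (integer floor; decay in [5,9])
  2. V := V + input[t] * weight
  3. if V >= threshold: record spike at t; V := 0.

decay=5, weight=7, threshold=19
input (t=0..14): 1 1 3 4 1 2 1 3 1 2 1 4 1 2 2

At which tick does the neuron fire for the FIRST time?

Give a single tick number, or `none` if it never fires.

Answer: 2

Derivation:
t=0: input=1 -> V=7
t=1: input=1 -> V=10
t=2: input=3 -> V=0 FIRE
t=3: input=4 -> V=0 FIRE
t=4: input=1 -> V=7
t=5: input=2 -> V=17
t=6: input=1 -> V=15
t=7: input=3 -> V=0 FIRE
t=8: input=1 -> V=7
t=9: input=2 -> V=17
t=10: input=1 -> V=15
t=11: input=4 -> V=0 FIRE
t=12: input=1 -> V=7
t=13: input=2 -> V=17
t=14: input=2 -> V=0 FIRE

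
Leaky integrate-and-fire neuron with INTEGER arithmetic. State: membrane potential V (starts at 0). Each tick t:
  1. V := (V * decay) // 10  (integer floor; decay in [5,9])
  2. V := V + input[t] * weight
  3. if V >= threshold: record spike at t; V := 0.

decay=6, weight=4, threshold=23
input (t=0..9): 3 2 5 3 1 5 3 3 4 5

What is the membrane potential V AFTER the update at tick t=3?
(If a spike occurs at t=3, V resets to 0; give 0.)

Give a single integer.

t=0: input=3 -> V=12
t=1: input=2 -> V=15
t=2: input=5 -> V=0 FIRE
t=3: input=3 -> V=12
t=4: input=1 -> V=11
t=5: input=5 -> V=0 FIRE
t=6: input=3 -> V=12
t=7: input=3 -> V=19
t=8: input=4 -> V=0 FIRE
t=9: input=5 -> V=20

Answer: 12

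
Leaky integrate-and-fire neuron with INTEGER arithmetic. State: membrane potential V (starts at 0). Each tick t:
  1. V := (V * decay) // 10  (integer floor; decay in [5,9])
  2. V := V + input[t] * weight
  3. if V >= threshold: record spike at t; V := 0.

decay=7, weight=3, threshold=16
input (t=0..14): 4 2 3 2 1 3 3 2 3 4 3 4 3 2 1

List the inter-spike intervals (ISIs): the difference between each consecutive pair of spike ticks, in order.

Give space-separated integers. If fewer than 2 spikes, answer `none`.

t=0: input=4 -> V=12
t=1: input=2 -> V=14
t=2: input=3 -> V=0 FIRE
t=3: input=2 -> V=6
t=4: input=1 -> V=7
t=5: input=3 -> V=13
t=6: input=3 -> V=0 FIRE
t=7: input=2 -> V=6
t=8: input=3 -> V=13
t=9: input=4 -> V=0 FIRE
t=10: input=3 -> V=9
t=11: input=4 -> V=0 FIRE
t=12: input=3 -> V=9
t=13: input=2 -> V=12
t=14: input=1 -> V=11

Answer: 4 3 2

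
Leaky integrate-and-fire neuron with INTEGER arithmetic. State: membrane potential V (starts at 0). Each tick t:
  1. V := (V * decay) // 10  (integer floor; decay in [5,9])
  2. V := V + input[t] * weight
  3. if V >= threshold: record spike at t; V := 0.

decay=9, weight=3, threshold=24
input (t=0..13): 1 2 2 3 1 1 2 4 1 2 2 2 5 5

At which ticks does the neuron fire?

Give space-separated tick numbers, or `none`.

Answer: 6 11 13

Derivation:
t=0: input=1 -> V=3
t=1: input=2 -> V=8
t=2: input=2 -> V=13
t=3: input=3 -> V=20
t=4: input=1 -> V=21
t=5: input=1 -> V=21
t=6: input=2 -> V=0 FIRE
t=7: input=4 -> V=12
t=8: input=1 -> V=13
t=9: input=2 -> V=17
t=10: input=2 -> V=21
t=11: input=2 -> V=0 FIRE
t=12: input=5 -> V=15
t=13: input=5 -> V=0 FIRE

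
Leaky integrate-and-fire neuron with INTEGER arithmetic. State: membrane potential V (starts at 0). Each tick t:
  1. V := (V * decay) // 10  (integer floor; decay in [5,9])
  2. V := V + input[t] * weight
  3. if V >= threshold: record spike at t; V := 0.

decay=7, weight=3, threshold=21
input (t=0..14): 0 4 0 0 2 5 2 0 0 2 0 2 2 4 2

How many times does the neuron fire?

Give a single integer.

t=0: input=0 -> V=0
t=1: input=4 -> V=12
t=2: input=0 -> V=8
t=3: input=0 -> V=5
t=4: input=2 -> V=9
t=5: input=5 -> V=0 FIRE
t=6: input=2 -> V=6
t=7: input=0 -> V=4
t=8: input=0 -> V=2
t=9: input=2 -> V=7
t=10: input=0 -> V=4
t=11: input=2 -> V=8
t=12: input=2 -> V=11
t=13: input=4 -> V=19
t=14: input=2 -> V=19

Answer: 1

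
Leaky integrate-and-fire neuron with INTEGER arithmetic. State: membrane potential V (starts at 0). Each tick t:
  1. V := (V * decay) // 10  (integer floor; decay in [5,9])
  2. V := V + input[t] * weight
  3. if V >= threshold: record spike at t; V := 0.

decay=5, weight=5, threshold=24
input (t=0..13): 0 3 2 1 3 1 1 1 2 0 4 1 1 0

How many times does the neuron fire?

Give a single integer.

Answer: 0

Derivation:
t=0: input=0 -> V=0
t=1: input=3 -> V=15
t=2: input=2 -> V=17
t=3: input=1 -> V=13
t=4: input=3 -> V=21
t=5: input=1 -> V=15
t=6: input=1 -> V=12
t=7: input=1 -> V=11
t=8: input=2 -> V=15
t=9: input=0 -> V=7
t=10: input=4 -> V=23
t=11: input=1 -> V=16
t=12: input=1 -> V=13
t=13: input=0 -> V=6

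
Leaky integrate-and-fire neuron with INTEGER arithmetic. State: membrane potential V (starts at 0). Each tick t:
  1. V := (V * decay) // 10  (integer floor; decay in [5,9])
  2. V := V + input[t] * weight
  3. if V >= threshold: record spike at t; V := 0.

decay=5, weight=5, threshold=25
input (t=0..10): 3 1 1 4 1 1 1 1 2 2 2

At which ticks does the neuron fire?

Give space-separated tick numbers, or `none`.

t=0: input=3 -> V=15
t=1: input=1 -> V=12
t=2: input=1 -> V=11
t=3: input=4 -> V=0 FIRE
t=4: input=1 -> V=5
t=5: input=1 -> V=7
t=6: input=1 -> V=8
t=7: input=1 -> V=9
t=8: input=2 -> V=14
t=9: input=2 -> V=17
t=10: input=2 -> V=18

Answer: 3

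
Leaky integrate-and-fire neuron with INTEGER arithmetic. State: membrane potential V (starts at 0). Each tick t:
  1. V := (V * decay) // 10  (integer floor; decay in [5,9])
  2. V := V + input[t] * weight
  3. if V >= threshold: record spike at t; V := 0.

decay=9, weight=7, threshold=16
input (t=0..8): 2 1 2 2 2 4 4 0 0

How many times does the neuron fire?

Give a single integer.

t=0: input=2 -> V=14
t=1: input=1 -> V=0 FIRE
t=2: input=2 -> V=14
t=3: input=2 -> V=0 FIRE
t=4: input=2 -> V=14
t=5: input=4 -> V=0 FIRE
t=6: input=4 -> V=0 FIRE
t=7: input=0 -> V=0
t=8: input=0 -> V=0

Answer: 4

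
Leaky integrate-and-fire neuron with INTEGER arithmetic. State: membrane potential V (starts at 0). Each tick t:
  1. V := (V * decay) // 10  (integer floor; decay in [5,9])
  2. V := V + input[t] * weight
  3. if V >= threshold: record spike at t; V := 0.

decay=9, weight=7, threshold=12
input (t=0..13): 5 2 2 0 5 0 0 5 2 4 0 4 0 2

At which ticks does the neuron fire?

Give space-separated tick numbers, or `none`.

t=0: input=5 -> V=0 FIRE
t=1: input=2 -> V=0 FIRE
t=2: input=2 -> V=0 FIRE
t=3: input=0 -> V=0
t=4: input=5 -> V=0 FIRE
t=5: input=0 -> V=0
t=6: input=0 -> V=0
t=7: input=5 -> V=0 FIRE
t=8: input=2 -> V=0 FIRE
t=9: input=4 -> V=0 FIRE
t=10: input=0 -> V=0
t=11: input=4 -> V=0 FIRE
t=12: input=0 -> V=0
t=13: input=2 -> V=0 FIRE

Answer: 0 1 2 4 7 8 9 11 13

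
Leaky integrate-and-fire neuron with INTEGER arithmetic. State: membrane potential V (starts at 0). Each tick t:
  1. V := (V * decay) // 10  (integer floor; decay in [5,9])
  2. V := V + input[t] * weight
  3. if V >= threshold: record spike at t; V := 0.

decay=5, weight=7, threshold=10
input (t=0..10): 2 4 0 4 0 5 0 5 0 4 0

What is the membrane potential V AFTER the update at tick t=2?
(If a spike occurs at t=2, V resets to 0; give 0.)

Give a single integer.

t=0: input=2 -> V=0 FIRE
t=1: input=4 -> V=0 FIRE
t=2: input=0 -> V=0
t=3: input=4 -> V=0 FIRE
t=4: input=0 -> V=0
t=5: input=5 -> V=0 FIRE
t=6: input=0 -> V=0
t=7: input=5 -> V=0 FIRE
t=8: input=0 -> V=0
t=9: input=4 -> V=0 FIRE
t=10: input=0 -> V=0

Answer: 0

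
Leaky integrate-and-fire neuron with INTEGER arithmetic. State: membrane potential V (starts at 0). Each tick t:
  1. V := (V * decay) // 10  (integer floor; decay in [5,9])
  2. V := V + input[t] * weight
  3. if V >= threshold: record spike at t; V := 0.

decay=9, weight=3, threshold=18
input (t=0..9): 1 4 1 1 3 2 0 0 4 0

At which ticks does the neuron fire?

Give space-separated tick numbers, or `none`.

Answer: 4

Derivation:
t=0: input=1 -> V=3
t=1: input=4 -> V=14
t=2: input=1 -> V=15
t=3: input=1 -> V=16
t=4: input=3 -> V=0 FIRE
t=5: input=2 -> V=6
t=6: input=0 -> V=5
t=7: input=0 -> V=4
t=8: input=4 -> V=15
t=9: input=0 -> V=13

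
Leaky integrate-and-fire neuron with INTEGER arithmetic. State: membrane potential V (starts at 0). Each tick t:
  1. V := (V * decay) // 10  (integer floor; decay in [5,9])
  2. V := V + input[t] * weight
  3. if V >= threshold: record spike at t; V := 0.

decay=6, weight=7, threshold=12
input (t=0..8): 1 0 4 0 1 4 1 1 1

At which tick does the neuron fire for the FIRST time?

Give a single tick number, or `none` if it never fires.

Answer: 2

Derivation:
t=0: input=1 -> V=7
t=1: input=0 -> V=4
t=2: input=4 -> V=0 FIRE
t=3: input=0 -> V=0
t=4: input=1 -> V=7
t=5: input=4 -> V=0 FIRE
t=6: input=1 -> V=7
t=7: input=1 -> V=11
t=8: input=1 -> V=0 FIRE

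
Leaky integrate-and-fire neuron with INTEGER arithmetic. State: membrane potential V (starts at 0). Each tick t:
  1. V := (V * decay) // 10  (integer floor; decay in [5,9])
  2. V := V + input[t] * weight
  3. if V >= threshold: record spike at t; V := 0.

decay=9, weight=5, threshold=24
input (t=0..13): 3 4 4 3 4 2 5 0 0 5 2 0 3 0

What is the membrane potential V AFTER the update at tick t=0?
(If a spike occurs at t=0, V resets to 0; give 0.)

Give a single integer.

Answer: 15

Derivation:
t=0: input=3 -> V=15
t=1: input=4 -> V=0 FIRE
t=2: input=4 -> V=20
t=3: input=3 -> V=0 FIRE
t=4: input=4 -> V=20
t=5: input=2 -> V=0 FIRE
t=6: input=5 -> V=0 FIRE
t=7: input=0 -> V=0
t=8: input=0 -> V=0
t=9: input=5 -> V=0 FIRE
t=10: input=2 -> V=10
t=11: input=0 -> V=9
t=12: input=3 -> V=23
t=13: input=0 -> V=20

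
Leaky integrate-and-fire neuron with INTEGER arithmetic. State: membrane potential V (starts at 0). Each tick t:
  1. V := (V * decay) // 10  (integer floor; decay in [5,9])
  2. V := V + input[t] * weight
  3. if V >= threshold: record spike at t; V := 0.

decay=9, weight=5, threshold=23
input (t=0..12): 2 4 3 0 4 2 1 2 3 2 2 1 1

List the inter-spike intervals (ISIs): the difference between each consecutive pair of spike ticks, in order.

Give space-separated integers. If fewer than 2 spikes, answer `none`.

t=0: input=2 -> V=10
t=1: input=4 -> V=0 FIRE
t=2: input=3 -> V=15
t=3: input=0 -> V=13
t=4: input=4 -> V=0 FIRE
t=5: input=2 -> V=10
t=6: input=1 -> V=14
t=7: input=2 -> V=22
t=8: input=3 -> V=0 FIRE
t=9: input=2 -> V=10
t=10: input=2 -> V=19
t=11: input=1 -> V=22
t=12: input=1 -> V=0 FIRE

Answer: 3 4 4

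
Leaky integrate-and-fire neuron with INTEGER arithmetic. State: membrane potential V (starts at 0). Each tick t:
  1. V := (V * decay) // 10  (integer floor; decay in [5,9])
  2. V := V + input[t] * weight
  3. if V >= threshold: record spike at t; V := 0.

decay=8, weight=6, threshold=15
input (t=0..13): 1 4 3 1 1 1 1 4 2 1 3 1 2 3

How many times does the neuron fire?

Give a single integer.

t=0: input=1 -> V=6
t=1: input=4 -> V=0 FIRE
t=2: input=3 -> V=0 FIRE
t=3: input=1 -> V=6
t=4: input=1 -> V=10
t=5: input=1 -> V=14
t=6: input=1 -> V=0 FIRE
t=7: input=4 -> V=0 FIRE
t=8: input=2 -> V=12
t=9: input=1 -> V=0 FIRE
t=10: input=3 -> V=0 FIRE
t=11: input=1 -> V=6
t=12: input=2 -> V=0 FIRE
t=13: input=3 -> V=0 FIRE

Answer: 8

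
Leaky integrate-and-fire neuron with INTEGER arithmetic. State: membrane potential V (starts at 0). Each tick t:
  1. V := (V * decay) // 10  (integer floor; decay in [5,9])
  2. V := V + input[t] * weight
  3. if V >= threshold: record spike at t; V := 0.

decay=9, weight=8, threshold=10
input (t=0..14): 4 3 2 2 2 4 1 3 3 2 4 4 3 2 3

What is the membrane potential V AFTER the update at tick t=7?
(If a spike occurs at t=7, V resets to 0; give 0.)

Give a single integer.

Answer: 0

Derivation:
t=0: input=4 -> V=0 FIRE
t=1: input=3 -> V=0 FIRE
t=2: input=2 -> V=0 FIRE
t=3: input=2 -> V=0 FIRE
t=4: input=2 -> V=0 FIRE
t=5: input=4 -> V=0 FIRE
t=6: input=1 -> V=8
t=7: input=3 -> V=0 FIRE
t=8: input=3 -> V=0 FIRE
t=9: input=2 -> V=0 FIRE
t=10: input=4 -> V=0 FIRE
t=11: input=4 -> V=0 FIRE
t=12: input=3 -> V=0 FIRE
t=13: input=2 -> V=0 FIRE
t=14: input=3 -> V=0 FIRE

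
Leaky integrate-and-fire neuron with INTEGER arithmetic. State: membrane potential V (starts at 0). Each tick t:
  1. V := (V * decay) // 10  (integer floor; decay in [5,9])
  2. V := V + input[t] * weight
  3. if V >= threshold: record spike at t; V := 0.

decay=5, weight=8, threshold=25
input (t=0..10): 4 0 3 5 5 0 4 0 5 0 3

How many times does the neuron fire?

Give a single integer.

t=0: input=4 -> V=0 FIRE
t=1: input=0 -> V=0
t=2: input=3 -> V=24
t=3: input=5 -> V=0 FIRE
t=4: input=5 -> V=0 FIRE
t=5: input=0 -> V=0
t=6: input=4 -> V=0 FIRE
t=7: input=0 -> V=0
t=8: input=5 -> V=0 FIRE
t=9: input=0 -> V=0
t=10: input=3 -> V=24

Answer: 5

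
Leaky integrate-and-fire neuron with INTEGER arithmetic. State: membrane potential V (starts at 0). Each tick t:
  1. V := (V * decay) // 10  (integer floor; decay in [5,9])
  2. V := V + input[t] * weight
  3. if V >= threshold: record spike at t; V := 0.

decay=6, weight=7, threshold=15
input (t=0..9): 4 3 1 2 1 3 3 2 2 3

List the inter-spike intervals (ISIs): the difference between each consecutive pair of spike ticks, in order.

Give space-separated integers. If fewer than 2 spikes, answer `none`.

t=0: input=4 -> V=0 FIRE
t=1: input=3 -> V=0 FIRE
t=2: input=1 -> V=7
t=3: input=2 -> V=0 FIRE
t=4: input=1 -> V=7
t=5: input=3 -> V=0 FIRE
t=6: input=3 -> V=0 FIRE
t=7: input=2 -> V=14
t=8: input=2 -> V=0 FIRE
t=9: input=3 -> V=0 FIRE

Answer: 1 2 2 1 2 1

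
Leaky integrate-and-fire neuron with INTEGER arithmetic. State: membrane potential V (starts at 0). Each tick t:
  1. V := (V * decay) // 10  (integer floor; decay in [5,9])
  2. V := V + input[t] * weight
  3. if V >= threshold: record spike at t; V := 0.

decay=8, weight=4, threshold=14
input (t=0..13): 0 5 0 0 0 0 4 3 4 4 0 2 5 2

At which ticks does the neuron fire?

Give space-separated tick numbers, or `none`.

t=0: input=0 -> V=0
t=1: input=5 -> V=0 FIRE
t=2: input=0 -> V=0
t=3: input=0 -> V=0
t=4: input=0 -> V=0
t=5: input=0 -> V=0
t=6: input=4 -> V=0 FIRE
t=7: input=3 -> V=12
t=8: input=4 -> V=0 FIRE
t=9: input=4 -> V=0 FIRE
t=10: input=0 -> V=0
t=11: input=2 -> V=8
t=12: input=5 -> V=0 FIRE
t=13: input=2 -> V=8

Answer: 1 6 8 9 12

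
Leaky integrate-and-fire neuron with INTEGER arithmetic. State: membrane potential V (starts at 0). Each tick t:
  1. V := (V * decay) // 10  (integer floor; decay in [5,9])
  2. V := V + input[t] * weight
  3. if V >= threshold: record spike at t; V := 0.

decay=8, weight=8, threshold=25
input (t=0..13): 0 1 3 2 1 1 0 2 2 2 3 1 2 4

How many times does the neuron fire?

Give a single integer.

t=0: input=0 -> V=0
t=1: input=1 -> V=8
t=2: input=3 -> V=0 FIRE
t=3: input=2 -> V=16
t=4: input=1 -> V=20
t=5: input=1 -> V=24
t=6: input=0 -> V=19
t=7: input=2 -> V=0 FIRE
t=8: input=2 -> V=16
t=9: input=2 -> V=0 FIRE
t=10: input=3 -> V=24
t=11: input=1 -> V=0 FIRE
t=12: input=2 -> V=16
t=13: input=4 -> V=0 FIRE

Answer: 5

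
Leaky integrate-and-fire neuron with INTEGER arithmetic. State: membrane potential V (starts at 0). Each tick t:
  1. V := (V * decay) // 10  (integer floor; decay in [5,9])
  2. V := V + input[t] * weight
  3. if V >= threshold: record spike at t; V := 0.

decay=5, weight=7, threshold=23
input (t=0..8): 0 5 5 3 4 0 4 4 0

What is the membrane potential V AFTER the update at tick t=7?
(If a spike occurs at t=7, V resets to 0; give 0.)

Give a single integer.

Answer: 0

Derivation:
t=0: input=0 -> V=0
t=1: input=5 -> V=0 FIRE
t=2: input=5 -> V=0 FIRE
t=3: input=3 -> V=21
t=4: input=4 -> V=0 FIRE
t=5: input=0 -> V=0
t=6: input=4 -> V=0 FIRE
t=7: input=4 -> V=0 FIRE
t=8: input=0 -> V=0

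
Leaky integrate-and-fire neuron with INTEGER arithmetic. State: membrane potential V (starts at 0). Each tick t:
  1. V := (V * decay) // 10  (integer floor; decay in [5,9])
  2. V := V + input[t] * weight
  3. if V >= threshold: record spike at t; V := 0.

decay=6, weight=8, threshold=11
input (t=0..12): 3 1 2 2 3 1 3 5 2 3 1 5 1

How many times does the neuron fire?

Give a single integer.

t=0: input=3 -> V=0 FIRE
t=1: input=1 -> V=8
t=2: input=2 -> V=0 FIRE
t=3: input=2 -> V=0 FIRE
t=4: input=3 -> V=0 FIRE
t=5: input=1 -> V=8
t=6: input=3 -> V=0 FIRE
t=7: input=5 -> V=0 FIRE
t=8: input=2 -> V=0 FIRE
t=9: input=3 -> V=0 FIRE
t=10: input=1 -> V=8
t=11: input=5 -> V=0 FIRE
t=12: input=1 -> V=8

Answer: 9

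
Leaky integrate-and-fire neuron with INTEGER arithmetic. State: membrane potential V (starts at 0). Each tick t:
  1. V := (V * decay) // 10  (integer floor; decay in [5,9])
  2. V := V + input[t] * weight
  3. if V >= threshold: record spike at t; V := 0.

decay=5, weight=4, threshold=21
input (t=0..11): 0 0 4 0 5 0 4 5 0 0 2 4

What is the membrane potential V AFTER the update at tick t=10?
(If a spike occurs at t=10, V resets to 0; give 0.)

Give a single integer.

t=0: input=0 -> V=0
t=1: input=0 -> V=0
t=2: input=4 -> V=16
t=3: input=0 -> V=8
t=4: input=5 -> V=0 FIRE
t=5: input=0 -> V=0
t=6: input=4 -> V=16
t=7: input=5 -> V=0 FIRE
t=8: input=0 -> V=0
t=9: input=0 -> V=0
t=10: input=2 -> V=8
t=11: input=4 -> V=20

Answer: 8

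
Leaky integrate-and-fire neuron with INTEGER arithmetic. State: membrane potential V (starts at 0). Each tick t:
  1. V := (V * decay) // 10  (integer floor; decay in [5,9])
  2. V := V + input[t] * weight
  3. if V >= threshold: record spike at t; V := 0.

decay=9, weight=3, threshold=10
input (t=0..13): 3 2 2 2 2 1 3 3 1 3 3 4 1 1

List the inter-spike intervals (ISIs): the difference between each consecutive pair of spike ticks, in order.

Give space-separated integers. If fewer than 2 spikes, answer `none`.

t=0: input=3 -> V=9
t=1: input=2 -> V=0 FIRE
t=2: input=2 -> V=6
t=3: input=2 -> V=0 FIRE
t=4: input=2 -> V=6
t=5: input=1 -> V=8
t=6: input=3 -> V=0 FIRE
t=7: input=3 -> V=9
t=8: input=1 -> V=0 FIRE
t=9: input=3 -> V=9
t=10: input=3 -> V=0 FIRE
t=11: input=4 -> V=0 FIRE
t=12: input=1 -> V=3
t=13: input=1 -> V=5

Answer: 2 3 2 2 1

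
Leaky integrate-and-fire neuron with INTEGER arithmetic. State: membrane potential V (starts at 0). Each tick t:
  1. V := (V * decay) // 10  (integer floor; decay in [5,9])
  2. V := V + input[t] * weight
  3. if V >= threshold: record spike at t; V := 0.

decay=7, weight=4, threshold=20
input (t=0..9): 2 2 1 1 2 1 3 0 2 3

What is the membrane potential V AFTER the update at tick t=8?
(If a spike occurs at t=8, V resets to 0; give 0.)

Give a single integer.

t=0: input=2 -> V=8
t=1: input=2 -> V=13
t=2: input=1 -> V=13
t=3: input=1 -> V=13
t=4: input=2 -> V=17
t=5: input=1 -> V=15
t=6: input=3 -> V=0 FIRE
t=7: input=0 -> V=0
t=8: input=2 -> V=8
t=9: input=3 -> V=17

Answer: 8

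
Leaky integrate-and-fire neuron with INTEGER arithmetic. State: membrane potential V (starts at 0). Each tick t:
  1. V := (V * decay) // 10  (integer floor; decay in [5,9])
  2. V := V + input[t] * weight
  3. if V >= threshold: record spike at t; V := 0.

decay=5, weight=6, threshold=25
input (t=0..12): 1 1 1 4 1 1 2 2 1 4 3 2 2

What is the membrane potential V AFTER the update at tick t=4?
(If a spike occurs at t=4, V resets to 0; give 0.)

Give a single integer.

t=0: input=1 -> V=6
t=1: input=1 -> V=9
t=2: input=1 -> V=10
t=3: input=4 -> V=0 FIRE
t=4: input=1 -> V=6
t=5: input=1 -> V=9
t=6: input=2 -> V=16
t=7: input=2 -> V=20
t=8: input=1 -> V=16
t=9: input=4 -> V=0 FIRE
t=10: input=3 -> V=18
t=11: input=2 -> V=21
t=12: input=2 -> V=22

Answer: 6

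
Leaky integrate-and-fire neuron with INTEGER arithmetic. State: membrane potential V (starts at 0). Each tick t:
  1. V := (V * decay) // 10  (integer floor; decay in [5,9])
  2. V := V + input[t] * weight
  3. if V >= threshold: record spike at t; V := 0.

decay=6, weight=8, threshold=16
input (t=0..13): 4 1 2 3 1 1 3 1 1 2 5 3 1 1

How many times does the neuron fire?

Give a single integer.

Answer: 7

Derivation:
t=0: input=4 -> V=0 FIRE
t=1: input=1 -> V=8
t=2: input=2 -> V=0 FIRE
t=3: input=3 -> V=0 FIRE
t=4: input=1 -> V=8
t=5: input=1 -> V=12
t=6: input=3 -> V=0 FIRE
t=7: input=1 -> V=8
t=8: input=1 -> V=12
t=9: input=2 -> V=0 FIRE
t=10: input=5 -> V=0 FIRE
t=11: input=3 -> V=0 FIRE
t=12: input=1 -> V=8
t=13: input=1 -> V=12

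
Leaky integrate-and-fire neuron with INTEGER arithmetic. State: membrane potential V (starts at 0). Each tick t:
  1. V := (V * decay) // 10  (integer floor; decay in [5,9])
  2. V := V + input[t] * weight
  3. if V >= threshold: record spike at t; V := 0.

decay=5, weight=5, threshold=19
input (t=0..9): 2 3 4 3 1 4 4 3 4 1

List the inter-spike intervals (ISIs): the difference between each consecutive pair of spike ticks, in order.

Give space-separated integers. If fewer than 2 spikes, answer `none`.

Answer: 1 3 1 2

Derivation:
t=0: input=2 -> V=10
t=1: input=3 -> V=0 FIRE
t=2: input=4 -> V=0 FIRE
t=3: input=3 -> V=15
t=4: input=1 -> V=12
t=5: input=4 -> V=0 FIRE
t=6: input=4 -> V=0 FIRE
t=7: input=3 -> V=15
t=8: input=4 -> V=0 FIRE
t=9: input=1 -> V=5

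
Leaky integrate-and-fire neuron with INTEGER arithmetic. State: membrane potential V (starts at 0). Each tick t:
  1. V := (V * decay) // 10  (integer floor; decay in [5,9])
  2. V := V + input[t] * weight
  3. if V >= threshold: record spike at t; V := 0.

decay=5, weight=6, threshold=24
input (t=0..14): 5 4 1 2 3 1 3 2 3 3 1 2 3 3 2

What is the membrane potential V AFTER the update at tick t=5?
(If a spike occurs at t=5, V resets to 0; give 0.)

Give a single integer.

t=0: input=5 -> V=0 FIRE
t=1: input=4 -> V=0 FIRE
t=2: input=1 -> V=6
t=3: input=2 -> V=15
t=4: input=3 -> V=0 FIRE
t=5: input=1 -> V=6
t=6: input=3 -> V=21
t=7: input=2 -> V=22
t=8: input=3 -> V=0 FIRE
t=9: input=3 -> V=18
t=10: input=1 -> V=15
t=11: input=2 -> V=19
t=12: input=3 -> V=0 FIRE
t=13: input=3 -> V=18
t=14: input=2 -> V=21

Answer: 6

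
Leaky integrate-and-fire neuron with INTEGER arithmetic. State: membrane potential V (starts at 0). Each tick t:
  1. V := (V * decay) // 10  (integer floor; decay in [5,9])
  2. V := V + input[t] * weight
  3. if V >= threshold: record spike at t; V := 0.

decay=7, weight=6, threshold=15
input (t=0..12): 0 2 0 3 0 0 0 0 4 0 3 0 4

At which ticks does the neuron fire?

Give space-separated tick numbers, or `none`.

t=0: input=0 -> V=0
t=1: input=2 -> V=12
t=2: input=0 -> V=8
t=3: input=3 -> V=0 FIRE
t=4: input=0 -> V=0
t=5: input=0 -> V=0
t=6: input=0 -> V=0
t=7: input=0 -> V=0
t=8: input=4 -> V=0 FIRE
t=9: input=0 -> V=0
t=10: input=3 -> V=0 FIRE
t=11: input=0 -> V=0
t=12: input=4 -> V=0 FIRE

Answer: 3 8 10 12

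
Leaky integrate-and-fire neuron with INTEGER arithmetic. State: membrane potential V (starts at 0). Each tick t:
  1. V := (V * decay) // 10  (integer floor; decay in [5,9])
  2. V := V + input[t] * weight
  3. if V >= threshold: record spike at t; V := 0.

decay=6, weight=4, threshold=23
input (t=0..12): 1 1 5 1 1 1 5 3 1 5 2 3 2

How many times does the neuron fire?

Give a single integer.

t=0: input=1 -> V=4
t=1: input=1 -> V=6
t=2: input=5 -> V=0 FIRE
t=3: input=1 -> V=4
t=4: input=1 -> V=6
t=5: input=1 -> V=7
t=6: input=5 -> V=0 FIRE
t=7: input=3 -> V=12
t=8: input=1 -> V=11
t=9: input=5 -> V=0 FIRE
t=10: input=2 -> V=8
t=11: input=3 -> V=16
t=12: input=2 -> V=17

Answer: 3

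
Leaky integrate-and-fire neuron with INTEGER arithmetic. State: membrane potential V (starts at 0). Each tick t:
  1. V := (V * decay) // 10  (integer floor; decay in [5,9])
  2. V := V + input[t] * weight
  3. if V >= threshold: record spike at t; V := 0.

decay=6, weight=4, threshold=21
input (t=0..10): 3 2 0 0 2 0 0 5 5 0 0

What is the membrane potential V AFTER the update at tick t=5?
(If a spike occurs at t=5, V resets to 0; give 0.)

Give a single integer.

Answer: 6

Derivation:
t=0: input=3 -> V=12
t=1: input=2 -> V=15
t=2: input=0 -> V=9
t=3: input=0 -> V=5
t=4: input=2 -> V=11
t=5: input=0 -> V=6
t=6: input=0 -> V=3
t=7: input=5 -> V=0 FIRE
t=8: input=5 -> V=20
t=9: input=0 -> V=12
t=10: input=0 -> V=7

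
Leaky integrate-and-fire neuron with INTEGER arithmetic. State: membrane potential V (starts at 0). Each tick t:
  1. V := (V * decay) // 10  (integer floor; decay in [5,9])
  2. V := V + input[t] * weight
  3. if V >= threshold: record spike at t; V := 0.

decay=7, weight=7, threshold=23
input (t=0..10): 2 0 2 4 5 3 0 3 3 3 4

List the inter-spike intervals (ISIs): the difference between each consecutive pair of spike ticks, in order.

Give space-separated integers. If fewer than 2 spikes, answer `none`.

Answer: 1 3 2 1

Derivation:
t=0: input=2 -> V=14
t=1: input=0 -> V=9
t=2: input=2 -> V=20
t=3: input=4 -> V=0 FIRE
t=4: input=5 -> V=0 FIRE
t=5: input=3 -> V=21
t=6: input=0 -> V=14
t=7: input=3 -> V=0 FIRE
t=8: input=3 -> V=21
t=9: input=3 -> V=0 FIRE
t=10: input=4 -> V=0 FIRE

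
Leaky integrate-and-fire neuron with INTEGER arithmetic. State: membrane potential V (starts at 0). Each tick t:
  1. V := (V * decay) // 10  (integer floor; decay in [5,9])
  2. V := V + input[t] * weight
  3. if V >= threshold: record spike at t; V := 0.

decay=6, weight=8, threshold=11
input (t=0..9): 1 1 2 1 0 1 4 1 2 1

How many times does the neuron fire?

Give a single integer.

Answer: 4

Derivation:
t=0: input=1 -> V=8
t=1: input=1 -> V=0 FIRE
t=2: input=2 -> V=0 FIRE
t=3: input=1 -> V=8
t=4: input=0 -> V=4
t=5: input=1 -> V=10
t=6: input=4 -> V=0 FIRE
t=7: input=1 -> V=8
t=8: input=2 -> V=0 FIRE
t=9: input=1 -> V=8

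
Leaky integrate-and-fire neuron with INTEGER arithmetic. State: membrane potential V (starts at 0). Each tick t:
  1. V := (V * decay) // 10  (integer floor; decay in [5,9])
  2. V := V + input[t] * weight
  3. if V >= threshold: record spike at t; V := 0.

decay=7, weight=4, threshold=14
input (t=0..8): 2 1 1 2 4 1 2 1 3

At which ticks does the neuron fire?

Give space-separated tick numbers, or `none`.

t=0: input=2 -> V=8
t=1: input=1 -> V=9
t=2: input=1 -> V=10
t=3: input=2 -> V=0 FIRE
t=4: input=4 -> V=0 FIRE
t=5: input=1 -> V=4
t=6: input=2 -> V=10
t=7: input=1 -> V=11
t=8: input=3 -> V=0 FIRE

Answer: 3 4 8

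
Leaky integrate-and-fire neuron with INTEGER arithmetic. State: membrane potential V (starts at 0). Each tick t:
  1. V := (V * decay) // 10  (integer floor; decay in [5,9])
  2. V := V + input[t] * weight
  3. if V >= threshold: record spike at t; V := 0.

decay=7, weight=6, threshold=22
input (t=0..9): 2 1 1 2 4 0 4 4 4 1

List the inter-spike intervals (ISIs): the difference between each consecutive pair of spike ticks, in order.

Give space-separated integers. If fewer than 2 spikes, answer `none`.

t=0: input=2 -> V=12
t=1: input=1 -> V=14
t=2: input=1 -> V=15
t=3: input=2 -> V=0 FIRE
t=4: input=4 -> V=0 FIRE
t=5: input=0 -> V=0
t=6: input=4 -> V=0 FIRE
t=7: input=4 -> V=0 FIRE
t=8: input=4 -> V=0 FIRE
t=9: input=1 -> V=6

Answer: 1 2 1 1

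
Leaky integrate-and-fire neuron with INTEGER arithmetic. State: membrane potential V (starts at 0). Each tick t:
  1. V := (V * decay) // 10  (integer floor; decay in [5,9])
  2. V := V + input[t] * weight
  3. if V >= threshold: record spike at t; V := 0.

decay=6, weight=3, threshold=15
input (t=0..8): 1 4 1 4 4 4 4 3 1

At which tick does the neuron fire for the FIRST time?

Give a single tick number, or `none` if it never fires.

t=0: input=1 -> V=3
t=1: input=4 -> V=13
t=2: input=1 -> V=10
t=3: input=4 -> V=0 FIRE
t=4: input=4 -> V=12
t=5: input=4 -> V=0 FIRE
t=6: input=4 -> V=12
t=7: input=3 -> V=0 FIRE
t=8: input=1 -> V=3

Answer: 3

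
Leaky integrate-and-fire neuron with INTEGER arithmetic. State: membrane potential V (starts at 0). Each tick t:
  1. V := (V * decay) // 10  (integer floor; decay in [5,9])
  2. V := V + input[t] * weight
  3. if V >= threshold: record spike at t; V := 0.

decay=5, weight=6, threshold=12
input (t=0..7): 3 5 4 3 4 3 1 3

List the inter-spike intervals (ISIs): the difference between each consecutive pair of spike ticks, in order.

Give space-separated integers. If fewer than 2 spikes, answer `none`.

t=0: input=3 -> V=0 FIRE
t=1: input=5 -> V=0 FIRE
t=2: input=4 -> V=0 FIRE
t=3: input=3 -> V=0 FIRE
t=4: input=4 -> V=0 FIRE
t=5: input=3 -> V=0 FIRE
t=6: input=1 -> V=6
t=7: input=3 -> V=0 FIRE

Answer: 1 1 1 1 1 2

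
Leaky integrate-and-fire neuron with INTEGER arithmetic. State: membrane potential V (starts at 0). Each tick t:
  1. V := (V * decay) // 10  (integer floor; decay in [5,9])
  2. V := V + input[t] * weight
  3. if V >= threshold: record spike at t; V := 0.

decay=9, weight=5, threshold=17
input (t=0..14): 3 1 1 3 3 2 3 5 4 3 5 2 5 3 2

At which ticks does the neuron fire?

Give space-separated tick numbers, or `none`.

Answer: 1 3 5 7 8 10 12 14

Derivation:
t=0: input=3 -> V=15
t=1: input=1 -> V=0 FIRE
t=2: input=1 -> V=5
t=3: input=3 -> V=0 FIRE
t=4: input=3 -> V=15
t=5: input=2 -> V=0 FIRE
t=6: input=3 -> V=15
t=7: input=5 -> V=0 FIRE
t=8: input=4 -> V=0 FIRE
t=9: input=3 -> V=15
t=10: input=5 -> V=0 FIRE
t=11: input=2 -> V=10
t=12: input=5 -> V=0 FIRE
t=13: input=3 -> V=15
t=14: input=2 -> V=0 FIRE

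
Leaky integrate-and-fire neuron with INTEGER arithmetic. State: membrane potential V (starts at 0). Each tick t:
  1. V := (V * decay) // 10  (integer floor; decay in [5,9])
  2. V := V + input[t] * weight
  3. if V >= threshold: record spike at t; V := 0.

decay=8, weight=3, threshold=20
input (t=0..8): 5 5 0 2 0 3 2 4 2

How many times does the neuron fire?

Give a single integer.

Answer: 2

Derivation:
t=0: input=5 -> V=15
t=1: input=5 -> V=0 FIRE
t=2: input=0 -> V=0
t=3: input=2 -> V=6
t=4: input=0 -> V=4
t=5: input=3 -> V=12
t=6: input=2 -> V=15
t=7: input=4 -> V=0 FIRE
t=8: input=2 -> V=6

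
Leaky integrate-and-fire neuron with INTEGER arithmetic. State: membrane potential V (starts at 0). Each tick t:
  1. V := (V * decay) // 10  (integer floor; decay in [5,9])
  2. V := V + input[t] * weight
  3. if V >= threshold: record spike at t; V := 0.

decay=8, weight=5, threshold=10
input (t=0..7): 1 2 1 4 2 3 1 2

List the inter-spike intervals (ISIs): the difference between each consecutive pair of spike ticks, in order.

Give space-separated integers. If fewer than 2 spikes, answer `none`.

Answer: 2 1 1 2

Derivation:
t=0: input=1 -> V=5
t=1: input=2 -> V=0 FIRE
t=2: input=1 -> V=5
t=3: input=4 -> V=0 FIRE
t=4: input=2 -> V=0 FIRE
t=5: input=3 -> V=0 FIRE
t=6: input=1 -> V=5
t=7: input=2 -> V=0 FIRE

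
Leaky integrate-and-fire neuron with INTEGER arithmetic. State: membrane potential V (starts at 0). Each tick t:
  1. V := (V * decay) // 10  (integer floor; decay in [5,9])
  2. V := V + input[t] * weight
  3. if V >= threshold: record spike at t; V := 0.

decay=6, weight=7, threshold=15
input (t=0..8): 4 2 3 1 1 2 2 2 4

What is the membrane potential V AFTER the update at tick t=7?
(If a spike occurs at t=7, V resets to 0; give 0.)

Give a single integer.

Answer: 0

Derivation:
t=0: input=4 -> V=0 FIRE
t=1: input=2 -> V=14
t=2: input=3 -> V=0 FIRE
t=3: input=1 -> V=7
t=4: input=1 -> V=11
t=5: input=2 -> V=0 FIRE
t=6: input=2 -> V=14
t=7: input=2 -> V=0 FIRE
t=8: input=4 -> V=0 FIRE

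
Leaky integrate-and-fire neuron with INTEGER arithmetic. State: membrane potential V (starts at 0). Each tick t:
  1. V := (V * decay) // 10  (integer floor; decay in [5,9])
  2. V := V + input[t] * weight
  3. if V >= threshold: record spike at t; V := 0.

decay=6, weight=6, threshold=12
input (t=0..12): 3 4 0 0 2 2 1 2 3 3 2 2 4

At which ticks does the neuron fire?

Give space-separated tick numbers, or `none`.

t=0: input=3 -> V=0 FIRE
t=1: input=4 -> V=0 FIRE
t=2: input=0 -> V=0
t=3: input=0 -> V=0
t=4: input=2 -> V=0 FIRE
t=5: input=2 -> V=0 FIRE
t=6: input=1 -> V=6
t=7: input=2 -> V=0 FIRE
t=8: input=3 -> V=0 FIRE
t=9: input=3 -> V=0 FIRE
t=10: input=2 -> V=0 FIRE
t=11: input=2 -> V=0 FIRE
t=12: input=4 -> V=0 FIRE

Answer: 0 1 4 5 7 8 9 10 11 12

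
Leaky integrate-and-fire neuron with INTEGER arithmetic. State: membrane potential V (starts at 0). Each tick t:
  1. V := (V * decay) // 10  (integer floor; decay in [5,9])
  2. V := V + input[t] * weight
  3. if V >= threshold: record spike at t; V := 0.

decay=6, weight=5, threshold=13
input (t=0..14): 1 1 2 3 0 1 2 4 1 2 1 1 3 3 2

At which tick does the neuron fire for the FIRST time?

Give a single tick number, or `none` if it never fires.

Answer: 2

Derivation:
t=0: input=1 -> V=5
t=1: input=1 -> V=8
t=2: input=2 -> V=0 FIRE
t=3: input=3 -> V=0 FIRE
t=4: input=0 -> V=0
t=5: input=1 -> V=5
t=6: input=2 -> V=0 FIRE
t=7: input=4 -> V=0 FIRE
t=8: input=1 -> V=5
t=9: input=2 -> V=0 FIRE
t=10: input=1 -> V=5
t=11: input=1 -> V=8
t=12: input=3 -> V=0 FIRE
t=13: input=3 -> V=0 FIRE
t=14: input=2 -> V=10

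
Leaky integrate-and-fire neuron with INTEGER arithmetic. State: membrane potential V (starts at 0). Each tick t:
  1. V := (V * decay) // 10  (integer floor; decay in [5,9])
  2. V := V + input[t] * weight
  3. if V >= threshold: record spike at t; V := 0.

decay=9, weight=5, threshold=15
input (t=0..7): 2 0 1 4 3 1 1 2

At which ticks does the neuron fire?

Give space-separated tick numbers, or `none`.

t=0: input=2 -> V=10
t=1: input=0 -> V=9
t=2: input=1 -> V=13
t=3: input=4 -> V=0 FIRE
t=4: input=3 -> V=0 FIRE
t=5: input=1 -> V=5
t=6: input=1 -> V=9
t=7: input=2 -> V=0 FIRE

Answer: 3 4 7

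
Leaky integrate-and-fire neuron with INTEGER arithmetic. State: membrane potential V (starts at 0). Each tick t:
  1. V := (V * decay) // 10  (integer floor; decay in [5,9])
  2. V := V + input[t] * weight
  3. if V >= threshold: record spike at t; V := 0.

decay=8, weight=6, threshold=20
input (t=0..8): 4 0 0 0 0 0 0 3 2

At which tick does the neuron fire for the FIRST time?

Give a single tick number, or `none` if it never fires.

Answer: 0

Derivation:
t=0: input=4 -> V=0 FIRE
t=1: input=0 -> V=0
t=2: input=0 -> V=0
t=3: input=0 -> V=0
t=4: input=0 -> V=0
t=5: input=0 -> V=0
t=6: input=0 -> V=0
t=7: input=3 -> V=18
t=8: input=2 -> V=0 FIRE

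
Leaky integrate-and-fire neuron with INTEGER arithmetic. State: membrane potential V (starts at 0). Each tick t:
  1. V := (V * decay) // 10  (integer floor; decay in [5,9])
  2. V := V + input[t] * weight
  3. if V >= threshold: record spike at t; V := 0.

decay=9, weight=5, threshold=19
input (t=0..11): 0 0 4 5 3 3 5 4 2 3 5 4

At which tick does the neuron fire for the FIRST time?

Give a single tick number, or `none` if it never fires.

Answer: 2

Derivation:
t=0: input=0 -> V=0
t=1: input=0 -> V=0
t=2: input=4 -> V=0 FIRE
t=3: input=5 -> V=0 FIRE
t=4: input=3 -> V=15
t=5: input=3 -> V=0 FIRE
t=6: input=5 -> V=0 FIRE
t=7: input=4 -> V=0 FIRE
t=8: input=2 -> V=10
t=9: input=3 -> V=0 FIRE
t=10: input=5 -> V=0 FIRE
t=11: input=4 -> V=0 FIRE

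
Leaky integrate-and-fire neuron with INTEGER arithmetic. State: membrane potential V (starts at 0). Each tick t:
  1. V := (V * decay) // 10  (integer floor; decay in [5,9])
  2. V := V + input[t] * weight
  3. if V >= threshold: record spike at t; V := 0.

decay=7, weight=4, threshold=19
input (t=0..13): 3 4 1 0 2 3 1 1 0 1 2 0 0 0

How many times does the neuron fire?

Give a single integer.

Answer: 1

Derivation:
t=0: input=3 -> V=12
t=1: input=4 -> V=0 FIRE
t=2: input=1 -> V=4
t=3: input=0 -> V=2
t=4: input=2 -> V=9
t=5: input=3 -> V=18
t=6: input=1 -> V=16
t=7: input=1 -> V=15
t=8: input=0 -> V=10
t=9: input=1 -> V=11
t=10: input=2 -> V=15
t=11: input=0 -> V=10
t=12: input=0 -> V=7
t=13: input=0 -> V=4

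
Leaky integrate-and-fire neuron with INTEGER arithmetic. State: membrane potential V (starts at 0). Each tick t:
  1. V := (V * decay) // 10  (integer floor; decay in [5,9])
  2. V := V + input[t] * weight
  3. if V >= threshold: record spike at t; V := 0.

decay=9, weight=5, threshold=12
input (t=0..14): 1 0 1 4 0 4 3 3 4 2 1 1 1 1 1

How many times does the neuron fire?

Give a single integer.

Answer: 7

Derivation:
t=0: input=1 -> V=5
t=1: input=0 -> V=4
t=2: input=1 -> V=8
t=3: input=4 -> V=0 FIRE
t=4: input=0 -> V=0
t=5: input=4 -> V=0 FIRE
t=6: input=3 -> V=0 FIRE
t=7: input=3 -> V=0 FIRE
t=8: input=4 -> V=0 FIRE
t=9: input=2 -> V=10
t=10: input=1 -> V=0 FIRE
t=11: input=1 -> V=5
t=12: input=1 -> V=9
t=13: input=1 -> V=0 FIRE
t=14: input=1 -> V=5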